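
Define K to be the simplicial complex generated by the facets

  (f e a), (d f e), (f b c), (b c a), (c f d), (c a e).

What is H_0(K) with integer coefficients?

H_0 = Z.

Take the total order a < b < c < d < e < f on the vertex set. Then K (dimension 2) consists of the simplices:

  0-simplices (6): a, b, c, d, e, f
  1-simplices (12): ab, ac, ae, af, bc, bf, cd, ce, cf, de, df, ef
  2-simplices (6): abc, ace, aef, bcf, cdf, def

so the chain groups are C_0 ≅ Z^6, C_1 ≅ Z^12, C_2 ≅ Z^6.

∂_1: C_1 → C_0 is given by ∂[p,q] = [q] − [p].
As a 6×12 matrix over Z this has rank 5, with invariant factors (1,1,1,1,1).

The boundary map ∂_2: C_2 → C_1 sends each 2-simplex [p,q,r] to [q,r] − [p,r] + [p,q]. For instance
  ∂cdf = df − cf + cd,
  ∂abc = bc − ac + ab.
The 12×6 boundary matrix has rank 6 and Smith normal form diag(1,1,1,1,1,1).

From H_k ≅ ker(∂_k) / im(∂_{k+1}) we obtain:

  H_0: rank C_0 − rank ∂_1 = 6 − 5 = 1, and the invariant factors of ∂_1 are all 1, so H_0 ≅ Z.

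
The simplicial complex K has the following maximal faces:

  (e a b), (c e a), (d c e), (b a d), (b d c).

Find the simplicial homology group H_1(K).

We work with the vertex ordering a < b < c < d < e. The simplices of K, each written with vertices in increasing order, are:

  0-simplices (5): a, b, c, d, e
  1-simplices (10): ab, ac, ad, ae, bc, bd, be, cd, ce, de
  2-simplices (5): abd, abe, ace, bcd, cde

Hence C_0 ≅ Z^5, C_1 ≅ Z^10, C_2 ≅ Z^5.

The boundary map ∂_1: C_1 → C_0 sends each edge [p,q] (with p < q) to q − p. For instance
  ∂de = e − d.
As a 5×10 matrix over Z this has rank 4, with invariant factors (1,1,1,1).

Boundary ∂_2: C_2 → C_1 acts by ∂[p,q,r] = [q,r] − [p,r] + [p,q]. For instance
  ∂abe = be − ae + ab,
  ∂bcd = cd − bd + bc.
As a 10×5 matrix over Z this has rank 5, with invariant factors (1,1,1,1,1).

From H_k ≅ ker(∂_k) / im(∂_{k+1}) we obtain:

  H_1: rank ker ∂_1 − rank ∂_2 = (10 − 4) − 5 = 1, and the invariant factors of ∂_2 are all 1, so H_1 = Z.

H_1 = Z.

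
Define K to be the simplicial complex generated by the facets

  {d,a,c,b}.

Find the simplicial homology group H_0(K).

H_0 = Z.

Fix the vertex order a < b < c < d and write every simplex with vertices in increasing order. Then dim K = 3 and the simplices of K are:

  0-simplices (4): a, b, c, d
  1-simplices (6): ab, ac, ad, bc, bd, cd
  2-simplices (4): abc, abd, acd, bcd
  3-simplices (1): abcd

so the chain groups are C_0 ≅ Z^4, C_1 ≅ Z^6, C_2 ≅ Z^4, C_3 ≅ Z^1.

Boundary ∂_1: C_1 → C_0 maps an edge to its endpoints' difference, ∂[p,q] = q − p.
The 4×6 boundary matrix has rank 3 and Smith normal form diag(1,1,1).

∂_2: C_2 → C_1 maps a triangle to the signed sum of its edges. For instance
  ∂bcd = cd − bd + bc,
  ∂abc = bc − ac + ab.
As a 6×4 matrix over Z this has rank 3, with invariant factors (1,1,1).

The boundary map ∂_3: C_3 → C_2 sends each 3-simplex σ to the alternating sum Σ_i (−1)^i (σ with its i-th vertex removed). For instance
  ∂abcd = bcd − acd + abd − abc.
As a 4×1 matrix over Z this has rank 1, with invariant factors (1).

From H_k ≅ ker(∂_k) / im(∂_{k+1}) we obtain:

  H_0: rank C_0 − rank ∂_1 = 4 − 3 = 1, and the invariant factors of ∂_1 are all 1, so H_0 ≅ Z.

(K is a triangulation of the 3-simplex.)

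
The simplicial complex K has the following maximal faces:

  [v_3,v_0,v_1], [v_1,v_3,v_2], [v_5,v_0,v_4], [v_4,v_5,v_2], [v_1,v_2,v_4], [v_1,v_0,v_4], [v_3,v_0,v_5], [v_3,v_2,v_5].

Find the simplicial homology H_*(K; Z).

H_0 ≅ Z,  H_1 = 0,  H_2 ≅ Z.

We work with the vertex ordering v_0 < v_1 < v_2 < v_3 < v_4 < v_5. The simplices of K, each written with vertices in increasing order, are:

  0-simplices (6): [v_0], [v_1], [v_2], [v_3], [v_4], [v_5]
  1-simplices (12): [v_0,v_1], [v_0,v_3], [v_0,v_4], [v_0,v_5], [v_1,v_2], [v_1,v_3], [v_1,v_4], [v_2,v_3], [v_2,v_4], [v_2,v_5], [v_3,v_5], [v_4,v_5]
  2-simplices (8): [v_0,v_1,v_3], [v_0,v_1,v_4], [v_0,v_3,v_5], [v_0,v_4,v_5], [v_1,v_2,v_3], [v_1,v_2,v_4], [v_2,v_3,v_5], [v_2,v_4,v_5]

Hence C_0 ≅ Z^6, C_1 ≅ Z^12, C_2 ≅ Z^8.

∂_1: C_1 → C_0 sends each edge [p,q] (with p < q) to q − p.
The resulting 6×12 matrix has rank 5, and its Smith normal form has invariant factors (1,1,1,1,1).

The boundary map ∂_2: C_2 → C_1 maps a triangle to the signed sum of its edges. For instance
  ∂[v_0,v_3,v_5] = [v_3,v_5] − [v_0,v_5] + [v_0,v_3],
  ∂[v_2,v_4,v_5] = [v_4,v_5] − [v_2,v_5] + [v_2,v_4].
As a 12×8 matrix over Z this has rank 7, with invariant factors (1,1,1,1,1,1,1).

From H_k ≅ ker(∂_k) / im(∂_{k+1}) we obtain:

  H_0: rank C_0 − rank ∂_1 = 6 − 5 = 1, and the invariant factors of ∂_1 are all 1, so H_0 = Z.
  H_1: rank ker ∂_1 − rank ∂_2 = (12 − 5) − 7 = 0, and the invariant factors of ∂_2 are all 1, so H_1 = 0.
  H_2: rank ker ∂_2 − rank ∂_3 = (8 − 7) − 0 = 1, and there is no ∂_3, so H_2 = Z.

As a check, the Euler characteristic is 6 − 12 + 8 = 2, which agrees with 1 − 0 + 1 = 2.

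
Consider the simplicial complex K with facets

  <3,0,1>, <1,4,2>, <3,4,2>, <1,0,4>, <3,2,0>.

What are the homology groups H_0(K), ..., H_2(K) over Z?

We work with the vertex ordering 0 < 1 < 2 < 3 < 4. The simplices of K, each written with vertices in increasing order, are:

  0-simplices (5): [0], [1], [2], [3], [4]
  1-simplices (10): [0,1], [0,2], [0,3], [0,4], [1,2], [1,3], [1,4], [2,3], [2,4], [3,4]
  2-simplices (5): [0,1,3], [0,1,4], [0,2,3], [1,2,4], [2,3,4]

so the chain groups are C_0 ≅ Z^5, C_1 ≅ Z^10, C_2 ≅ Z^5.

The boundary map ∂_1: C_1 → C_0 is given by ∂[p,q] = [q] − [p]. For instance
  ∂[0,3] = [3] − [0].
As a 5×10 matrix over Z this has rank 4, with invariant factors (1,1,1,1).

Boundary ∂_2: C_2 → C_1 maps a triangle to the signed sum of its edges. For instance
  ∂[0,2,3] = [2,3] − [0,3] + [0,2],
  ∂[2,3,4] = [3,4] − [2,4] + [2,3].
This gives a 10×5 integer matrix of rank 5; reducing to Smith normal form yields diagonal entries (1,1,1,1,1).

Reading off H_k = ker ∂_k / im ∂_{k+1}:

  H_0: rank C_0 − rank ∂_1 = 5 − 4 = 1, and the invariant factors of ∂_1 are all 1, so H_0 = Z.
  H_1: rank ker ∂_1 − rank ∂_2 = (10 − 4) − 5 = 1, and the invariant factors of ∂_2 are all 1, so H_1 = Z.
  H_2: rank ker ∂_2 − rank ∂_3 = (5 − 5) − 0 = 0, and there is no ∂_3, so H_2 = 0.

H_0 = Z,  H_1 = Z,  H_2 = 0.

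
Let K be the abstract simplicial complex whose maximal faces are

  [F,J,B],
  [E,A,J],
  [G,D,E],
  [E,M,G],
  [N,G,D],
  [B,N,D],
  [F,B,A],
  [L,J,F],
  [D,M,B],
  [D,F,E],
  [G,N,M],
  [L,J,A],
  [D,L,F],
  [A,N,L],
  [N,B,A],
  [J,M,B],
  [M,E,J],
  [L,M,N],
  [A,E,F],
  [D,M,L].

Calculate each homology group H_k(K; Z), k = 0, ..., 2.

H_0 ≅ Z,  H_1 ≅ Z × Z/2,  H_2 = 0.

Take the total order A < B < D < E < F < G < J < L < M < N on the vertex set. Then K (dimension 2) consists of the simplices:

  0-simplices (10): A, B, D, E, F, G, J, L, M, N
  1-simplices (30): AB, AE, AF, AJ, AL, AN, BD, BF, BJ, BM, BN, DE, DF, DG, DL, DM, DN, EF, EG, EJ, EM, FJ, FL, GM, GN, JL, JM, LM, LN, MN
  2-simplices (20): ABF, ABN, AEF, AEJ, AJL, ALN, BDM, BDN, BFJ, BJM, DEF, DEG, DFL, DGN, DLM, EGM, EJM, FJL, GMN, LMN

so the chain groups are C_0 ≅ Z^10, C_1 ≅ Z^30, C_2 ≅ Z^20.

Boundary ∂_1: C_1 → C_0 sends each edge [p,q] (with p < q) to q − p. For instance
  ∂BD = D − B.
The 10×30 boundary matrix has rank 9 and Smith normal form diag(1,1,1,1,1,1,1,1,1).

The boundary map ∂_2: C_2 → C_1 acts by ∂[p,q,r] = [q,r] − [p,r] + [p,q]. For instance
  ∂ABF = BF − AF + AB,
  ∂DFL = FL − DL + DF.
The resulting 30×20 matrix has rank 20, and its Smith normal form has invariant factors (1,1,1,1,1,1,1,1,1,1,1,1,1,1,1,1,1,1,1,2).

Now H_k = ker ∂_k / im ∂_{k+1}, so:

  H_0: rank C_0 − rank ∂_1 = 10 − 9 = 1, and the invariant factors of ∂_1 are all 1, so H_0 ≅ Z.
  H_1: rank ker ∂_1 − rank ∂_2 = (30 − 9) − 20 = 1, and ∂_2 has invariant factor 2 > 1, so H_1 ≅ Z × Z/2.
  H_2: rank ker ∂_2 − rank ∂_3 = (20 − 20) − 0 = 0, and there is no ∂_3, so H_2 ≅ 0.

As a check, the Euler characteristic is 10 − 30 + 20 = 0, which agrees with 1 − 1 + 0 = 0.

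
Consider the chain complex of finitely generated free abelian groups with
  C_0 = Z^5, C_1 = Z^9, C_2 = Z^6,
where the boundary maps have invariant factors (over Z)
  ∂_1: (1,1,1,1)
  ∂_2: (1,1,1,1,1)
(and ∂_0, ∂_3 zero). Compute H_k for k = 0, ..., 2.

H_0 ≅ Z,  H_1 = 0,  H_2 ≅ Z.

H_0: b_0 = 5 − 0 − 4 = 1; torsion from ∂_1 factors > 1: none. So H_0 ≅ Z.
H_1: b_1 = 9 − 4 − 5 = 0; torsion from ∂_2 factors > 1: none. So H_1 ≅ 0.
H_2: b_2 = 6 − 5 − 0 = 1; torsion from ∂_3 factors > 1: none. So H_2 ≅ Z.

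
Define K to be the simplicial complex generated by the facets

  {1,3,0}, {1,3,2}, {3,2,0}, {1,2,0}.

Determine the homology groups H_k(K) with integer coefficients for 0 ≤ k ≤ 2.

H_0 ≅ Z,  H_1 = 0,  H_2 ≅ Z.

Fix the vertex order 0 < 1 < 2 < 3 and write every simplex with vertices in increasing order. Then dim K = 2 and the simplices of K are:

  0-simplices (4): [0], [1], [2], [3]
  1-simplices (6): [0,1], [0,2], [0,3], [1,2], [1,3], [2,3]
  2-simplices (4): [0,1,2], [0,1,3], [0,2,3], [1,2,3]

so the chain groups are C_0 ≅ Z^4, C_1 ≅ Z^6, C_2 ≅ Z^4.

Boundary ∂_1: C_1 → C_0 maps an edge to its endpoints' difference, ∂[p,q] = q − p. For instance
  ∂[0,2] = [2] − [0].
The 4×6 boundary matrix has rank 3 and Smith normal form diag(1,1,1).

Boundary ∂_2: C_2 → C_1 sends each 2-simplex [p,q,r] to [q,r] − [p,r] + [p,q]. For instance
  ∂[1,2,3] = [2,3] − [1,3] + [1,2],
  ∂[0,2,3] = [2,3] − [0,3] + [0,2].
This gives a 6×4 integer matrix of rank 3; reducing to Smith normal form yields diagonal entries (1,1,1).

From H_k ≅ ker(∂_k) / im(∂_{k+1}) we obtain:

  H_0: rank C_0 − rank ∂_1 = 4 − 3 = 1, and the invariant factors of ∂_1 are all 1, so H_0 = Z.
  H_1: rank ker ∂_1 − rank ∂_2 = (6 − 3) − 3 = 0, and the invariant factors of ∂_2 are all 1, so H_1 = 0.
  H_2: rank ker ∂_2 − rank ∂_3 = (4 − 3) − 0 = 1, and there is no ∂_3, so H_2 = Z.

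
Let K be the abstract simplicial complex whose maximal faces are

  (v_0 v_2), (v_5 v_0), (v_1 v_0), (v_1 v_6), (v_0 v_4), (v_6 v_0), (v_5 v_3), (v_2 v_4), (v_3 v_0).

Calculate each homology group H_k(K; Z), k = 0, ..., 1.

H_0 ≅ Z,  H_1 ≅ Z^3.

K has 7 vertices, 9 edges.
rank ∂_0 = 0, rank ∂_1 = 6 ⇒ b_0 = 7 − 0 − 6 = 1; all invariant factors of ∂_1 are 1 so no torsion. So H_0 ≅ Z.
rank ∂_1 = 6, rank ∂_2 = 0 ⇒ b_1 = 9 − 6 − 0 = 3. So H_1 ≅ Z^3.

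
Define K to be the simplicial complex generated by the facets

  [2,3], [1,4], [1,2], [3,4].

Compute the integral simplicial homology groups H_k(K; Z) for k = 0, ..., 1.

Fix the vertex order 1 < 2 < 3 < 4 and write every simplex with vertices in increasing order. Then dim K = 1 and the simplices of K are:

  0-simplices (4): [1], [2], [3], [4]
  1-simplices (4): [1,2], [1,4], [2,3], [3,4]

so the chain groups are C_0 ≅ Z^4, C_1 ≅ Z^4.

Boundary ∂_1: C_1 → C_0 maps an edge to its endpoints' difference, ∂[p,q] = q − p.
This gives a 4×4 integer matrix of rank 3; reducing to Smith normal form yields diagonal entries (1,1,1).

Now H_k = ker ∂_k / im ∂_{k+1}, so:

  H_0: rank C_0 − rank ∂_1 = 4 − 3 = 1, and the invariant factors of ∂_1 are all 1, so H_0 ≅ Z.
  H_1: rank ker ∂_1 − rank ∂_2 = (4 − 3) − 0 = 1, and there is no ∂_2, so H_1 ≅ Z.

As a check, the Euler characteristic is 4 − 4 = 0, which agrees with 1 − 1 = 0.

H_0 ≅ Z,  H_1 ≅ Z.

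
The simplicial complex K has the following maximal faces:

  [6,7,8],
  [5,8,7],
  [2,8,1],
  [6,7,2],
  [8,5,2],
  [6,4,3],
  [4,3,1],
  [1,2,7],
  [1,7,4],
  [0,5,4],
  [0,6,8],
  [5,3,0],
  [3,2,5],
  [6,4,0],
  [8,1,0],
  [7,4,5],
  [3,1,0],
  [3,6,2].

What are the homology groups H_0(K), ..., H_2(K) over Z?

H_0 = Z,  H_1 = Z × Z/2,  H_2 = 0.

Take the total order 0 < 1 < 2 < 3 < 4 < 5 < 6 < 7 < 8 on the vertex set. Then K (dimension 2) consists of the simplices:

  0-simplices (9): [0], [1], [2], [3], [4], [5], [6], [7], [8]
  1-simplices (27): (27 of them)
  2-simplices (18): [0,1,3], [0,1,8], [0,3,5], [0,4,5], [0,4,6], [0,6,8], [1,2,7], [1,2,8], [1,3,4], [1,4,7], [2,3,5], [2,3,6], [2,5,8], [2,6,7], [3,4,6], [4,5,7], [5,7,8], [6,7,8]

Hence C_0 ≅ Z^9, C_1 ≅ Z^27, C_2 ≅ Z^18.

Boundary ∂_1: C_1 → C_0 maps an edge to its endpoints' difference, ∂[p,q] = q − p.
The resulting 9×27 matrix has rank 8, and its Smith normal form has invariant factors (1,1,1,1,1,1,1,1).

Boundary ∂_2: C_2 → C_1 acts by ∂[p,q,r] = [q,r] − [p,r] + [p,q]. For instance
  ∂[2,3,6] = [3,6] − [2,6] + [2,3],
  ∂[6,7,8] = [7,8] − [6,8] + [6,7].
As a 27×18 matrix over Z this has rank 18, with invariant factors (1,1,1,1,1,1,1,1,1,1,1,1,1,1,1,1,1,2).

Reading off H_k = ker ∂_k / im ∂_{k+1}:

  H_0: rank C_0 − rank ∂_1 = 9 − 8 = 1, and the invariant factors of ∂_1 are all 1, so H_0 ≅ Z.
  H_1: rank ker ∂_1 − rank ∂_2 = (27 − 8) − 18 = 1, and ∂_2 has invariant factor 2 > 1, so H_1 ≅ Z × Z/2.
  H_2: rank ker ∂_2 − rank ∂_3 = (18 − 18) − 0 = 0, and there is no ∂_3, so H_2 ≅ 0.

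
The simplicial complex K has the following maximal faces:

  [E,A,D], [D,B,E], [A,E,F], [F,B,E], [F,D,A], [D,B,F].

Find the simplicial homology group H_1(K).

H_1 ≅ 0.

Fix the vertex order A < B < D < E < F and write every simplex with vertices in increasing order. Then dim K = 2 and the simplices of K are:

  0-simplices (5): A, B, D, E, F
  1-simplices (9): AD, AE, AF, BD, BE, BF, DE, DF, EF
  2-simplices (6): ADE, ADF, AEF, BDE, BDF, BEF

so the chain groups are C_0 ≅ Z^5, C_1 ≅ Z^9, C_2 ≅ Z^6.

Boundary ∂_1: C_1 → C_0 is given by ∂[p,q] = [q] − [p]. For instance
  ∂BD = D − B.
The 5×9 boundary matrix has rank 4 and Smith normal form diag(1,1,1,1).

∂_2: C_2 → C_1 acts by ∂[p,q,r] = [q,r] − [p,r] + [p,q]. For instance
  ∂ADE = DE − AE + AD,
  ∂BDF = DF − BF + BD.
As a 9×6 matrix over Z this has rank 5, with invariant factors (1,1,1,1,1).

Now H_k = ker ∂_k / im ∂_{k+1}, so:

  H_1: rank ker ∂_1 − rank ∂_2 = (9 − 4) − 5 = 0, and the invariant factors of ∂_2 are all 1, so H_1 ≅ 0.

(K is a triangulation of the 2-sphere S^2.)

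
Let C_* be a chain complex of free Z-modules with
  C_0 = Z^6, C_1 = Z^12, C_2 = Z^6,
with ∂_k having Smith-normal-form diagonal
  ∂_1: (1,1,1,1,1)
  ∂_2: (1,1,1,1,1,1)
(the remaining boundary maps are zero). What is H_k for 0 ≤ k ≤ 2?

H_0: b_0 = 6 − 0 − 5 = 1; torsion from ∂_1 factors > 1: none. So H_0 = Z.
H_1: b_1 = 12 − 5 − 6 = 1; torsion from ∂_2 factors > 1: none. So H_1 = Z.
H_2: b_2 = 6 − 6 − 0 = 0; torsion from ∂_3 factors > 1: none. So H_2 = 0.

H_0 = Z,  H_1 = Z,  H_2 = 0.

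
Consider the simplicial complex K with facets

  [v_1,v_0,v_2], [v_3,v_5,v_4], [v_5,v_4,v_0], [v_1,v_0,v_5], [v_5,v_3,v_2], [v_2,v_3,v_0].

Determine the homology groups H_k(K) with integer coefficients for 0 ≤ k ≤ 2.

H_0 ≅ Z,  H_1 ≅ Z,  H_2 = 0.

Take the total order v_0 < v_1 < v_2 < v_3 < v_4 < v_5 on the vertex set. Then K (dimension 2) consists of the simplices:

  0-simplices (6): [v_0], [v_1], [v_2], [v_3], [v_4], [v_5]
  1-simplices (12): [v_0,v_1], [v_0,v_2], [v_0,v_3], [v_0,v_4], [v_0,v_5], [v_1,v_2], [v_1,v_5], [v_2,v_3], [v_2,v_5], [v_3,v_4], [v_3,v_5], [v_4,v_5]
  2-simplices (6): [v_0,v_1,v_2], [v_0,v_1,v_5], [v_0,v_2,v_3], [v_0,v_4,v_5], [v_2,v_3,v_5], [v_3,v_4,v_5]

so the chain groups are C_0 ≅ Z^6, C_1 ≅ Z^12, C_2 ≅ Z^6.

∂_1: C_1 → C_0 maps an edge to its endpoints' difference, ∂[p,q] = q − p.
This gives a 6×12 integer matrix of rank 5; reducing to Smith normal form yields diagonal entries (1,1,1,1,1).

∂_2: C_2 → C_1 maps a triangle to the signed sum of its edges. For instance
  ∂[v_2,v_3,v_5] = [v_3,v_5] − [v_2,v_5] + [v_2,v_3],
  ∂[v_0,v_1,v_5] = [v_1,v_5] − [v_0,v_5] + [v_0,v_1].
The 12×6 boundary matrix has rank 6 and Smith normal form diag(1,1,1,1,1,1).

From H_k ≅ ker(∂_k) / im(∂_{k+1}) we obtain:

  H_0: rank C_0 − rank ∂_1 = 6 − 5 = 1, and the invariant factors of ∂_1 are all 1, so H_0 ≅ Z.
  H_1: rank ker ∂_1 − rank ∂_2 = (12 − 5) − 6 = 1, and the invariant factors of ∂_2 are all 1, so H_1 ≅ Z.
  H_2: rank ker ∂_2 − rank ∂_3 = (6 − 6) − 0 = 0, and there is no ∂_3, so H_2 ≅ 0.

As a check, the Euler characteristic is 6 − 12 + 6 = 0, which agrees with 1 − 1 + 0 = 0.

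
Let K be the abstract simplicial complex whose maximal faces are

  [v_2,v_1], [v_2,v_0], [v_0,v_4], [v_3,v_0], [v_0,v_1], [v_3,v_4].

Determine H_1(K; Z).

We work with the vertex ordering v_0 < v_1 < v_2 < v_3 < v_4. The simplices of K, each written with vertices in increasing order, are:

  0-simplices (5): [v_0], [v_1], [v_2], [v_3], [v_4]
  1-simplices (6): [v_0,v_1], [v_0,v_2], [v_0,v_3], [v_0,v_4], [v_1,v_2], [v_3,v_4]

Hence C_0 ≅ Z^5, C_1 ≅ Z^6.

The boundary map ∂_1: C_1 → C_0 sends each edge [p,q] (with p < q) to q − p.
As a 5×6 matrix over Z this has rank 4, with invariant factors (1,1,1,1).

From H_k ≅ ker(∂_k) / im(∂_{k+1}) we obtain:

  H_1: rank ker ∂_1 − rank ∂_2 = (6 − 4) − 0 = 2, and there is no ∂_2, so H_1 ≅ Z^2.

H_1 = Z^2.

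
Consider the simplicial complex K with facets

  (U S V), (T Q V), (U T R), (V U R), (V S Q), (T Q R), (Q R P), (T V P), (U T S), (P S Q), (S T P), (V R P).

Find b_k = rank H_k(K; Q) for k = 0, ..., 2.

b_0 = 1, b_1 = 0, b_2 = 0.

Fix the vertex order P < Q < R < S < T < U < V and write every simplex with vertices in increasing order. Then dim K = 2 and the simplices of K are:

  0-simplices (7): P, Q, R, S, T, U, V
  1-simplices (18): PQ, PR, PS, PT, PV, QR, QS, QT, QV, RT, RU, RV, ST, SU, SV, TU, TV, UV
  2-simplices (12): PQR, PQS, PRV, PST, PTV, QRT, QSV, QTV, RTU, RUV, STU, SUV

so the chain groups are C_0 ≅ Z^7, C_1 ≅ Z^18, C_2 ≅ Z^12.

Boundary ∂_1: C_1 → C_0 maps an edge to its endpoints' difference, ∂[p,q] = q − p. For instance
  ∂PT = T − P.
As a 7×18 matrix over Z this has rank 6, with invariant factors (1,1,1,1,1,1).

∂_2: C_2 → C_1 acts by ∂[p,q,r] = [q,r] − [p,r] + [p,q]. For instance
  ∂QRT = RT − QT + QR,
  ∂SUV = UV − SV + SU.
The resulting 18×12 matrix has rank 12, and its Smith normal form has invariant factors (1,1,1,1,1,1,1,1,1,1,1,2).

From H_k ≅ ker(∂_k) / im(∂_{k+1}) we obtain:

  H_0: rank C_0 − rank ∂_1 = 7 − 6 = 1, and the invariant factors of ∂_1 are all 1, so H_0 ≅ Z.
  H_1: rank ker ∂_1 − rank ∂_2 = (18 − 6) − 12 = 0, and ∂_2 has invariant factor 2 > 1, so H_1 ≅ Z/2.
  H_2: rank ker ∂_2 − rank ∂_3 = (12 − 12) − 0 = 0, and there is no ∂_3, so H_2 ≅ 0.

As a check, the Euler characteristic is 7 − 18 + 12 = 1, which agrees with 1 − 0 + 0 = 1.
(K is a triangulation of the real projective plane RP^2.)

Hence the Betti numbers are b_0 = 1, b_1 = 0, b_2 = 0.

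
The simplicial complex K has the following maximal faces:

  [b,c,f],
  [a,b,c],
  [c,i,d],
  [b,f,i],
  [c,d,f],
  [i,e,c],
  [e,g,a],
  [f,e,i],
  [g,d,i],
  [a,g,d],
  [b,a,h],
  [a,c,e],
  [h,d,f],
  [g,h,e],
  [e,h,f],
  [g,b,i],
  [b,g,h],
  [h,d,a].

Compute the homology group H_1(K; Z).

H_1 = Z ⊕ Z/2.

Fix the vertex order a < b < c < d < e < f < g < h < i and write every simplex with vertices in increasing order. Then dim K = 2 and the simplices of K are:

  0-simplices (9): a, b, c, d, e, f, g, h, i
  1-simplices (27): ab, ac, ad, ae, ag, ah, bc, bf, bg, bh, bi, cd, ce, cf, ci, df, dg, dh, di, ef, eg, eh, ei, fh, fi, gh, gi
  2-simplices (18): abc, abh, ace, adg, adh, aeg, bcf, bfi, bgh, bgi, cdf, cdi, cei, dfh, dgi, efh, efi, egh

so the chain groups are C_0 ≅ Z^9, C_1 ≅ Z^27, C_2 ≅ Z^18.

Boundary ∂_1: C_1 → C_0 maps an edge to its endpoints' difference, ∂[p,q] = q − p. For instance
  ∂ei = i − e.
The resulting 9×27 matrix has rank 8, and its Smith normal form has invariant factors (1,1,1,1,1,1,1,1).

Boundary ∂_2: C_2 → C_1 sends each 2-simplex [p,q,r] to [q,r] − [p,r] + [p,q]. For instance
  ∂bcf = cf − bf + bc,
  ∂cei = ei − ci + ce.
This gives a 27×18 integer matrix of rank 18; reducing to Smith normal form yields diagonal entries (1,1,1,1,1,1,1,1,1,1,1,1,1,1,1,1,1,2).

Reading off H_k = ker ∂_k / im ∂_{k+1}:

  H_1: rank ker ∂_1 − rank ∂_2 = (27 − 8) − 18 = 1, and ∂_2 has invariant factor 2 > 1, so H_1 ≅ Z ⊕ Z/2.

(K is a triangulation of the Klein bottle.)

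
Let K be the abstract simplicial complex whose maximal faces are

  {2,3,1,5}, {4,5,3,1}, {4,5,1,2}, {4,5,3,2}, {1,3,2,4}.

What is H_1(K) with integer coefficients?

K has 5 vertices, 10 edges, 10 triangles, 5 3-simplices.
rank ∂_1 = 4, rank ∂_2 = 6 ⇒ b_1 = 10 − 4 − 6 = 0; all invariant factors of ∂_2 are 1 so no torsion. So H_1 = 0.

H_1 = 0.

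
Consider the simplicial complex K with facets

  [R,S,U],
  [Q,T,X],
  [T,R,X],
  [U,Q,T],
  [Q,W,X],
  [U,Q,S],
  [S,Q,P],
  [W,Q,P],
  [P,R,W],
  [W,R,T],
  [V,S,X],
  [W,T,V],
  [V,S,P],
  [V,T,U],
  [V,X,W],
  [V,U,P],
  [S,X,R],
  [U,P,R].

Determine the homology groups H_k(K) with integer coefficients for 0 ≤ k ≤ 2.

H_0 = Z,  H_1 = Z × Z/2,  H_2 = 0.

Fix the vertex order P < Q < R < S < T < U < V < W < X and write every simplex with vertices in increasing order. Then dim K = 2 and the simplices of K are:

  0-simplices (9): P, Q, R, S, T, U, V, W, X
  1-simplices (27): PQ, PR, PS, PU, PV, PW, QS, QT, QU, QW, QX, RS, RT, RU, RW, RX, SU, SV, SX, TU, TV, TW, TX, UV, VW, VX, WX
  2-simplices (18): PQS, PQW, PRU, PRW, PSV, PUV, QSU, QTU, QTX, QWX, RSU, RSX, RTW, RTX, SVX, TUV, TVW, VWX

Hence C_0 ≅ Z^9, C_1 ≅ Z^27, C_2 ≅ Z^18.

The boundary map ∂_1: C_1 → C_0 sends each edge [p,q] (with p < q) to q − p. For instance
  ∂QS = S − Q.
The resulting 9×27 matrix has rank 8, and its Smith normal form has invariant factors (1,1,1,1,1,1,1,1).

Boundary ∂_2: C_2 → C_1 acts by ∂[p,q,r] = [q,r] − [p,r] + [p,q]. For instance
  ∂PQS = QS − PS + PQ,
  ∂RSX = SX − RX + RS.
The resulting 27×18 matrix has rank 18, and its Smith normal form has invariant factors (1,1,1,1,1,1,1,1,1,1,1,1,1,1,1,1,1,2).

Reading off H_k = ker ∂_k / im ∂_{k+1}:

  H_0: rank C_0 − rank ∂_1 = 9 − 8 = 1, and the invariant factors of ∂_1 are all 1, so H_0 = Z.
  H_1: rank ker ∂_1 − rank ∂_2 = (27 − 8) − 18 = 1, and ∂_2 has invariant factor 2 > 1, so H_1 = Z × Z/2.
  H_2: rank ker ∂_2 − rank ∂_3 = (18 − 18) − 0 = 0, and there is no ∂_3, so H_2 = 0.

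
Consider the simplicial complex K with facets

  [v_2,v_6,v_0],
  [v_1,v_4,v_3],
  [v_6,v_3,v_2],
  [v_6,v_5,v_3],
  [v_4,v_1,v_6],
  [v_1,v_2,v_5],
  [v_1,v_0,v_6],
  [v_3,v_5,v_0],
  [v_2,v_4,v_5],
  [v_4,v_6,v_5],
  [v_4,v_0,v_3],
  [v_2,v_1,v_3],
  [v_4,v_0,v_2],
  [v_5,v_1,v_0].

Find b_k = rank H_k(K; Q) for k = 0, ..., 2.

Order the vertices as v_0 < v_1 < v_2 < v_3 < v_4 < v_5 < v_6. Listing each simplex with vertices in this order, K has dimension 2 with simplices:

  0-simplices (7): [v_0], [v_1], [v_2], [v_3], [v_4], [v_5], [v_6]
  1-simplices (21): (21 of them)
  2-simplices (14): (14 of them)

giving chain groups C_0 ≅ Z^7, C_1 ≅ Z^21, C_2 ≅ Z^14.

The boundary map ∂_1: C_1 → C_0 maps an edge to its endpoints' difference, ∂[p,q] = q − p. For instance
  ∂[v_0,v_5] = [v_5] − [v_0].
This gives a 7×21 integer matrix of rank 6; reducing to Smith normal form yields diagonal entries (1,1,1,1,1,1).

The boundary map ∂_2: C_2 → C_1 maps a triangle to the signed sum of its edges. For instance
  ∂[v_1,v_3,v_4] = [v_3,v_4] − [v_1,v_4] + [v_1,v_3],
  ∂[v_1,v_2,v_3] = [v_2,v_3] − [v_1,v_3] + [v_1,v_2].
This gives a 21×14 integer matrix of rank 13; reducing to Smith normal form yields diagonal entries (1,1,1,1,1,1,1,1,1,1,1,1,1).

From H_k ≅ ker(∂_k) / im(∂_{k+1}) we obtain:

  H_0: rank C_0 − rank ∂_1 = 7 − 6 = 1, and the invariant factors of ∂_1 are all 1, so H_0 ≅ Z.
  H_1: rank ker ∂_1 − rank ∂_2 = (21 − 6) − 13 = 2, and the invariant factors of ∂_2 are all 1, so H_1 ≅ Z^2.
  H_2: rank ker ∂_2 − rank ∂_3 = (14 − 13) − 0 = 1, and there is no ∂_3, so H_2 ≅ Z.

As a check, the Euler characteristic is 7 − 21 + 14 = 0, which agrees with 1 − 2 + 1 = 0.

Hence the Betti numbers are b_0 = 1, b_1 = 2, b_2 = 1.

b_0 = 1, b_1 = 2, b_2 = 1.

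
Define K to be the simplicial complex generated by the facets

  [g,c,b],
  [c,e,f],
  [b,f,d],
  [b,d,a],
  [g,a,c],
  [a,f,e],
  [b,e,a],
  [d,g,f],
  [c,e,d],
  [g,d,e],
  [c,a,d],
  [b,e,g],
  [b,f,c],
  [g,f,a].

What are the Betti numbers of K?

b_0 = 1, b_1 = 2, b_2 = 1.

Take the total order a < b < c < d < e < f < g on the vertex set. Then K (dimension 2) consists of the simplices:

  0-simplices (7): a, b, c, d, e, f, g
  1-simplices (21): ab, ac, ad, ae, af, ag, bc, bd, be, bf, bg, cd, ce, cf, cg, de, df, dg, ef, eg, fg
  2-simplices (14): abd, abe, acd, acg, aef, afg, bcf, bcg, bdf, beg, cde, cef, deg, dfg

so the chain groups are C_0 ≅ Z^7, C_1 ≅ Z^21, C_2 ≅ Z^14.

Boundary ∂_1: C_1 → C_0 sends each edge [p,q] (with p < q) to q − p.
As a 7×21 matrix over Z this has rank 6, with invariant factors (1,1,1,1,1,1).

The boundary map ∂_2: C_2 → C_1 acts by ∂[p,q,r] = [q,r] − [p,r] + [p,q]. For instance
  ∂afg = fg − ag + af,
  ∂acg = cg − ag + ac.
The resulting 21×14 matrix has rank 13, and its Smith normal form has invariant factors (1,1,1,1,1,1,1,1,1,1,1,1,1).

Now H_k = ker ∂_k / im ∂_{k+1}, so:

  H_0: rank C_0 − rank ∂_1 = 7 − 6 = 1, and the invariant factors of ∂_1 are all 1, so H_0 ≅ Z.
  H_1: rank ker ∂_1 − rank ∂_2 = (21 − 6) − 13 = 2, and the invariant factors of ∂_2 are all 1, so H_1 ≅ Z^2.
  H_2: rank ker ∂_2 − rank ∂_3 = (14 − 13) − 0 = 1, and there is no ∂_3, so H_2 ≅ Z.

As a check, the Euler characteristic is 7 − 21 + 14 = 0, which agrees with 1 − 2 + 1 = 0.
(K is a triangulation of the torus T^2.)

Hence the Betti numbers are b_0 = 1, b_1 = 2, b_2 = 1.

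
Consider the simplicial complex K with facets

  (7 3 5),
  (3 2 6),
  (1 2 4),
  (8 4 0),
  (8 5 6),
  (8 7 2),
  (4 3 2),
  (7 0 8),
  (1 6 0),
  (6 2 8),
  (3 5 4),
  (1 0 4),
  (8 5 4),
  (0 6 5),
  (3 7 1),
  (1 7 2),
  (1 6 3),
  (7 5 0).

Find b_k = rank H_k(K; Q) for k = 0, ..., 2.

b_0 = 1, b_1 = 1, b_2 = 0.

Fix the vertex order 0 < 1 < 2 < 3 < 4 < 5 < 6 < 7 < 8 and write every simplex with vertices in increasing order. Then dim K = 2 and the simplices of K are:

  0-simplices (9): [0], [1], [2], [3], [4], [5], [6], [7], [8]
  1-simplices (27): (27 of them)
  2-simplices (18): [0,1,4], [0,1,6], [0,4,8], [0,5,6], [0,5,7], [0,7,8], [1,2,4], [1,2,7], [1,3,6], [1,3,7], [2,3,4], [2,3,6], [2,6,8], [2,7,8], [3,4,5], [3,5,7], [4,5,8], [5,6,8]

Hence C_0 ≅ Z^9, C_1 ≅ Z^27, C_2 ≅ Z^18.

The boundary map ∂_1: C_1 → C_0 sends each edge [p,q] (with p < q) to q − p.
The 9×27 boundary matrix has rank 8 and Smith normal form diag(1,1,1,1,1,1,1,1).

Boundary ∂_2: C_2 → C_1 maps a triangle to the signed sum of its edges. For instance
  ∂[0,1,6] = [1,6] − [0,6] + [0,1],
  ∂[1,3,7] = [3,7] − [1,7] + [1,3].
The resulting 27×18 matrix has rank 18, and its Smith normal form has invariant factors (1,1,1,1,1,1,1,1,1,1,1,1,1,1,1,1,1,2).

From H_k ≅ ker(∂_k) / im(∂_{k+1}) we obtain:

  H_0: rank C_0 − rank ∂_1 = 9 − 8 = 1, and the invariant factors of ∂_1 are all 1, so H_0 ≅ Z.
  H_1: rank ker ∂_1 − rank ∂_2 = (27 − 8) − 18 = 1, and ∂_2 has invariant factor 2 > 1, so H_1 ≅ Z ⊕ Z/2Z.
  H_2: rank ker ∂_2 − rank ∂_3 = (18 − 18) − 0 = 0, and there is no ∂_3, so H_2 ≅ 0.

Hence the Betti numbers are b_0 = 1, b_1 = 1, b_2 = 0.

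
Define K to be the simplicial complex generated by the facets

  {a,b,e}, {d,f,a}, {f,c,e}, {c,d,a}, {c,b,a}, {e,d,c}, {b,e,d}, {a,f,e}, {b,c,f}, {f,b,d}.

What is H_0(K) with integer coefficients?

H_0 ≅ Z.

We work with the vertex ordering a < b < c < d < e < f. The simplices of K, each written with vertices in increasing order, are:

  0-simplices (6): a, b, c, d, e, f
  1-simplices (15): ab, ac, ad, ae, af, bc, bd, be, bf, cd, ce, cf, de, df, ef
  2-simplices (10): abc, abe, acd, adf, aef, bcf, bde, bdf, cde, cef

giving chain groups C_0 ≅ Z^6, C_1 ≅ Z^15, C_2 ≅ Z^10.

The boundary map ∂_1: C_1 → C_0 sends each edge [p,q] (with p < q) to q − p. For instance
  ∂df = f − d.
As a 6×15 matrix over Z this has rank 5, with invariant factors (1,1,1,1,1).

Boundary ∂_2: C_2 → C_1 sends each 2-simplex [p,q,r] to [q,r] − [p,r] + [p,q]. For instance
  ∂bdf = df − bf + bd,
  ∂aef = ef − af + ae.
The resulting 15×10 matrix has rank 10, and its Smith normal form has invariant factors (1,1,1,1,1,1,1,1,1,2).

Reading off H_k = ker ∂_k / im ∂_{k+1}:

  H_0: rank C_0 − rank ∂_1 = 6 − 5 = 1, and the invariant factors of ∂_1 are all 1, so H_0 = Z.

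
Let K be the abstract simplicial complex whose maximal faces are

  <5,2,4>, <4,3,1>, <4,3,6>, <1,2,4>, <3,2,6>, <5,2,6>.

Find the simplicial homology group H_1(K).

H_1 = Z.

Fix the vertex order 1 < 2 < 3 < 4 < 5 < 6 and write every simplex with vertices in increasing order. Then dim K = 2 and the simplices of K are:

  0-simplices (6): [1], [2], [3], [4], [5], [6]
  1-simplices (12): [1,2], [1,3], [1,4], [2,3], [2,4], [2,5], [2,6], [3,4], [3,6], [4,5], [4,6], [5,6]
  2-simplices (6): [1,2,4], [1,3,4], [2,3,6], [2,4,5], [2,5,6], [3,4,6]

so the chain groups are C_0 ≅ Z^6, C_1 ≅ Z^12, C_2 ≅ Z^6.

The boundary map ∂_1: C_1 → C_0 sends each edge [p,q] (with p < q) to q − p.
The resulting 6×12 matrix has rank 5, and its Smith normal form has invariant factors (1,1,1,1,1).

∂_2: C_2 → C_1 sends each 2-simplex [p,q,r] to [q,r] − [p,r] + [p,q]. For instance
  ∂[1,3,4] = [3,4] − [1,4] + [1,3],
  ∂[2,5,6] = [5,6] − [2,6] + [2,5].
This gives a 12×6 integer matrix of rank 6; reducing to Smith normal form yields diagonal entries (1,1,1,1,1,1).

Computing H_k = (kernel of ∂_k) / (image of ∂_{k+1}):

  H_1: rank ker ∂_1 − rank ∂_2 = (12 − 5) − 6 = 1, and the invariant factors of ∂_2 are all 1, so H_1 ≅ Z.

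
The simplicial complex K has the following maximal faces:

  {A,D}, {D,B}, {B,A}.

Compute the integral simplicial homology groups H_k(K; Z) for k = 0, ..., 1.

Order the vertices as A < B < D. Listing each simplex with vertices in this order, K has dimension 1 with simplices:

  0-simplices (3): A, B, D
  1-simplices (3): AB, AD, BD

giving chain groups C_0 ≅ Z^3, C_1 ≅ Z^3.

∂_1: C_1 → C_0 is given by ∂[p,q] = [q] − [p].
As a 3×3 matrix over Z this has rank 2, with invariant factors (1,1).

Now H_k = ker ∂_k / im ∂_{k+1}, so:

  H_0: rank C_0 − rank ∂_1 = 3 − 2 = 1, and the invariant factors of ∂_1 are all 1, so H_0 ≅ Z.
  H_1: rank ker ∂_1 − rank ∂_2 = (3 − 2) − 0 = 1, and there is no ∂_2, so H_1 ≅ Z.

As a check, the Euler characteristic is 3 − 3 = 0, which agrees with 1 − 1 = 0.

H_0 ≅ Z,  H_1 ≅ Z.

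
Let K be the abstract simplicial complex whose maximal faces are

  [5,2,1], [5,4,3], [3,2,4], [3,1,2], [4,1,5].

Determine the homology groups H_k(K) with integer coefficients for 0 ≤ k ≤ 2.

K has 5 vertices, 10 edges, 5 triangles.
rank ∂_0 = 0, rank ∂_1 = 4 ⇒ b_0 = 5 − 0 − 4 = 1; all invariant factors of ∂_1 are 1 so no torsion. So H_0 ≅ Z.
rank ∂_1 = 4, rank ∂_2 = 5 ⇒ b_1 = 10 − 4 − 5 = 1; all invariant factors of ∂_2 are 1 so no torsion. So H_1 ≅ Z.
rank ∂_2 = 5, rank ∂_3 = 0 ⇒ b_2 = 5 − 5 − 0 = 0. So H_2 ≅ 0.

H_0 = Z,  H_1 = Z,  H_2 = 0.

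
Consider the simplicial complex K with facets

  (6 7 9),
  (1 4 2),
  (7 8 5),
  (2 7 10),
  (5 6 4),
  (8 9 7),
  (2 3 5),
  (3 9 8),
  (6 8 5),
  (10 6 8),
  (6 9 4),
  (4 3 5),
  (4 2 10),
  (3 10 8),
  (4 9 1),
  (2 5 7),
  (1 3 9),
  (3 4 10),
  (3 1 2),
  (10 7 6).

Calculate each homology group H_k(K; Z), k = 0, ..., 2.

H_0 ≅ Z,  H_1 ≅ Z ⊕ Z/2,  H_2 = 0.

Fix the vertex order 1 < 2 < 3 < 4 < 5 < 6 < 7 < 8 < 9 < 10 and write every simplex with vertices in increasing order. Then dim K = 2 and the simplices of K are:

  0-simplices (10): [1], [2], [3], [4], [5], [6], [7], [8], [9], [10]
  1-simplices (30): (30 of them)
  2-simplices (20): (20 of them)

so the chain groups are C_0 ≅ Z^10, C_1 ≅ Z^30, C_2 ≅ Z^20.

Boundary ∂_1: C_1 → C_0 maps an edge to its endpoints' difference, ∂[p,q] = q − p.
The 10×30 boundary matrix has rank 9 and Smith normal form diag(1,1,1,1,1,1,1,1,1).

Boundary ∂_2: C_2 → C_1 maps a triangle to the signed sum of its edges. For instance
  ∂[6,8,10] = [8,10] − [6,10] + [6,8],
  ∂[3,4,10] = [4,10] − [3,10] + [3,4].
This gives a 30×20 integer matrix of rank 20; reducing to Smith normal form yields diagonal entries (1,1,1,1,1,1,1,1,1,1,1,1,1,1,1,1,1,1,1,2).

Now H_k = ker ∂_k / im ∂_{k+1}, so:

  H_0: rank C_0 − rank ∂_1 = 10 − 9 = 1, and the invariant factors of ∂_1 are all 1, so H_0 ≅ Z.
  H_1: rank ker ∂_1 − rank ∂_2 = (30 − 9) − 20 = 1, and ∂_2 has invariant factor 2 > 1, so H_1 ≅ Z ⊕ Z/2.
  H_2: rank ker ∂_2 − rank ∂_3 = (20 − 20) − 0 = 0, and there is no ∂_3, so H_2 ≅ 0.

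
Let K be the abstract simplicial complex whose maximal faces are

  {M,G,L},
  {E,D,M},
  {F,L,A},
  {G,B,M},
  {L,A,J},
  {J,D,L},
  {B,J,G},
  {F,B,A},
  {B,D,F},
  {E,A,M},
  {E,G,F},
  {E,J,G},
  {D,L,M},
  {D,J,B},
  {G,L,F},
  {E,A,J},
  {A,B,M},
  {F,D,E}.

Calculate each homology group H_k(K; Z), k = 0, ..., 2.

Take the total order A < B < D < E < F < G < J < L < M on the vertex set. Then K (dimension 2) consists of the simplices:

  0-simplices (9): A, B, D, E, F, G, J, L, M
  1-simplices (27): AB, AE, AF, AJ, AL, AM, BD, BF, BG, BJ, BM, DE, DF, DJ, DL, DM, EF, EG, EJ, EM, FG, FL, GJ, GL, GM, JL, LM
  2-simplices (18): ABF, ABM, AEJ, AEM, AFL, AJL, BDF, BDJ, BGJ, BGM, DEF, DEM, DJL, DLM, EFG, EGJ, FGL, GLM

Hence C_0 ≅ Z^9, C_1 ≅ Z^27, C_2 ≅ Z^18.

Boundary ∂_1: C_1 → C_0 sends each edge [p,q] (with p < q) to q − p.
The resulting 9×27 matrix has rank 8, and its Smith normal form has invariant factors (1,1,1,1,1,1,1,1).

∂_2: C_2 → C_1 maps a triangle to the signed sum of its edges. For instance
  ∂BDF = DF − BF + BD,
  ∂EGJ = GJ − EJ + EG.
The resulting 27×18 matrix has rank 17, and its Smith normal form has invariant factors (1,1,1,1,1,1,1,1,1,1,1,1,1,1,1,1,1).

Computing H_k = (kernel of ∂_k) / (image of ∂_{k+1}):

  H_0: rank C_0 − rank ∂_1 = 9 − 8 = 1, and the invariant factors of ∂_1 are all 1, so H_0 ≅ Z.
  H_1: rank ker ∂_1 − rank ∂_2 = (27 − 8) − 17 = 2, and the invariant factors of ∂_2 are all 1, so H_1 ≅ Z^2.
  H_2: rank ker ∂_2 − rank ∂_3 = (18 − 17) − 0 = 1, and there is no ∂_3, so H_2 ≅ Z.

H_0 = Z,  H_1 = Z^2,  H_2 = Z.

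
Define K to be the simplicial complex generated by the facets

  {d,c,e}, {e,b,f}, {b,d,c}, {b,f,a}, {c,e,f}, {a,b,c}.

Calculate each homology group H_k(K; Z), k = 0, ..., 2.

Fix the vertex order a < b < c < d < e < f and write every simplex with vertices in increasing order. Then dim K = 2 and the simplices of K are:

  0-simplices (6): a, b, c, d, e, f
  1-simplices (12): ab, ac, af, bc, bd, be, bf, cd, ce, cf, de, ef
  2-simplices (6): abc, abf, bcd, bef, cde, cef

so the chain groups are C_0 ≅ Z^6, C_1 ≅ Z^12, C_2 ≅ Z^6.

The boundary map ∂_1: C_1 → C_0 sends each edge [p,q] (with p < q) to q − p.
This gives a 6×12 integer matrix of rank 5; reducing to Smith normal form yields diagonal entries (1,1,1,1,1).

Boundary ∂_2: C_2 → C_1 acts by ∂[p,q,r] = [q,r] − [p,r] + [p,q]. For instance
  ∂cef = ef − cf + ce,
  ∂cde = de − ce + cd.
The resulting 12×6 matrix has rank 6, and its Smith normal form has invariant factors (1,1,1,1,1,1).

Computing H_k = (kernel of ∂_k) / (image of ∂_{k+1}):

  H_0: rank C_0 − rank ∂_1 = 6 − 5 = 1, and the invariant factors of ∂_1 are all 1, so H_0 ≅ Z.
  H_1: rank ker ∂_1 − rank ∂_2 = (12 − 5) − 6 = 1, and the invariant factors of ∂_2 are all 1, so H_1 ≅ Z.
  H_2: rank ker ∂_2 − rank ∂_3 = (6 − 6) − 0 = 0, and there is no ∂_3, so H_2 ≅ 0.

(K is a triangulation of the cylinder S^1 x I.)

H_0 = Z,  H_1 = Z,  H_2 = 0.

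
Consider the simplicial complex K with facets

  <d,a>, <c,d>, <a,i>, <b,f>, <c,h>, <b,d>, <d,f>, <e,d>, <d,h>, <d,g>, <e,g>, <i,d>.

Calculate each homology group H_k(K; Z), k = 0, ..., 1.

Take the total order a < b < c < d < e < f < g < h < i on the vertex set. Then K (dimension 1) consists of the simplices:

  0-simplices (9): a, b, c, d, e, f, g, h, i
  1-simplices (12): ad, ai, bd, bf, cd, ch, de, df, dg, dh, di, eg

giving chain groups C_0 ≅ Z^9, C_1 ≅ Z^12.

∂_1: C_1 → C_0 maps an edge to its endpoints' difference, ∂[p,q] = q − p. For instance
  ∂cd = d − c.
As a 9×12 matrix over Z this has rank 8, with invariant factors (1,1,1,1,1,1,1,1).

Computing H_k = (kernel of ∂_k) / (image of ∂_{k+1}):

  H_0: rank C_0 − rank ∂_1 = 9 − 8 = 1, and the invariant factors of ∂_1 are all 1, so H_0 ≅ Z.
  H_1: rank ker ∂_1 − rank ∂_2 = (12 − 8) − 0 = 4, and there is no ∂_2, so H_1 ≅ Z^4.

As a check, the Euler characteristic is 9 − 12 = -3, which agrees with 1 − 4 = -3.

H_0 ≅ Z,  H_1 ≅ Z^4.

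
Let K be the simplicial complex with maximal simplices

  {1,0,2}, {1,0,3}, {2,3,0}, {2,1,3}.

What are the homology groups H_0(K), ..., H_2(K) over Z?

Fix the vertex order 0 < 1 < 2 < 3 and write every simplex with vertices in increasing order. Then dim K = 2 and the simplices of K are:

  0-simplices (4): [0], [1], [2], [3]
  1-simplices (6): [0,1], [0,2], [0,3], [1,2], [1,3], [2,3]
  2-simplices (4): [0,1,2], [0,1,3], [0,2,3], [1,2,3]

Hence C_0 ≅ Z^4, C_1 ≅ Z^6, C_2 ≅ Z^4.

∂_1: C_1 → C_0 is given by ∂[p,q] = [q] − [p]. For instance
  ∂[1,2] = [2] − [1].
The resulting 4×6 matrix has rank 3, and its Smith normal form has invariant factors (1,1,1).

Boundary ∂_2: C_2 → C_1 sends each 2-simplex [p,q,r] to [q,r] − [p,r] + [p,q]. For instance
  ∂[0,1,3] = [1,3] − [0,3] + [0,1],
  ∂[1,2,3] = [2,3] − [1,3] + [1,2].
This gives a 6×4 integer matrix of rank 3; reducing to Smith normal form yields diagonal entries (1,1,1).

Now H_k = ker ∂_k / im ∂_{k+1}, so:

  H_0: rank C_0 − rank ∂_1 = 4 − 3 = 1, and the invariant factors of ∂_1 are all 1, so H_0 ≅ Z.
  H_1: rank ker ∂_1 − rank ∂_2 = (6 − 3) − 3 = 0, and the invariant factors of ∂_2 are all 1, so H_1 ≅ 0.
  H_2: rank ker ∂_2 − rank ∂_3 = (4 − 3) − 0 = 1, and there is no ∂_3, so H_2 ≅ Z.

(K is a triangulation of the 2-sphere S^2.)

H_0 ≅ Z,  H_1 = 0,  H_2 ≅ Z.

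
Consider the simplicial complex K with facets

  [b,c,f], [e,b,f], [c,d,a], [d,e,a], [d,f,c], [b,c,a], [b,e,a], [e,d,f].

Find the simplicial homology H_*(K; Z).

Fix the vertex order a < b < c < d < e < f and write every simplex with vertices in increasing order. Then dim K = 2 and the simplices of K are:

  0-simplices (6): a, b, c, d, e, f
  1-simplices (12): ab, ac, ad, ae, bc, be, bf, cd, cf, de, df, ef
  2-simplices (8): abc, abe, acd, ade, bcf, bef, cdf, def

Hence C_0 ≅ Z^6, C_1 ≅ Z^12, C_2 ≅ Z^8.

The boundary map ∂_1: C_1 → C_0 is given by ∂[p,q] = [q] − [p].
The 6×12 boundary matrix has rank 5 and Smith normal form diag(1,1,1,1,1).

The boundary map ∂_2: C_2 → C_1 acts by ∂[p,q,r] = [q,r] − [p,r] + [p,q]. For instance
  ∂ade = de − ae + ad,
  ∂acd = cd − ad + ac.
This gives a 12×8 integer matrix of rank 7; reducing to Smith normal form yields diagonal entries (1,1,1,1,1,1,1).

From H_k ≅ ker(∂_k) / im(∂_{k+1}) we obtain:

  H_0: rank C_0 − rank ∂_1 = 6 − 5 = 1, and the invariant factors of ∂_1 are all 1, so H_0 ≅ Z.
  H_1: rank ker ∂_1 − rank ∂_2 = (12 − 5) − 7 = 0, and the invariant factors of ∂_2 are all 1, so H_1 ≅ 0.
  H_2: rank ker ∂_2 − rank ∂_3 = (8 − 7) − 0 = 1, and there is no ∂_3, so H_2 ≅ Z.

H_0 ≅ Z,  H_1 = 0,  H_2 ≅ Z.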